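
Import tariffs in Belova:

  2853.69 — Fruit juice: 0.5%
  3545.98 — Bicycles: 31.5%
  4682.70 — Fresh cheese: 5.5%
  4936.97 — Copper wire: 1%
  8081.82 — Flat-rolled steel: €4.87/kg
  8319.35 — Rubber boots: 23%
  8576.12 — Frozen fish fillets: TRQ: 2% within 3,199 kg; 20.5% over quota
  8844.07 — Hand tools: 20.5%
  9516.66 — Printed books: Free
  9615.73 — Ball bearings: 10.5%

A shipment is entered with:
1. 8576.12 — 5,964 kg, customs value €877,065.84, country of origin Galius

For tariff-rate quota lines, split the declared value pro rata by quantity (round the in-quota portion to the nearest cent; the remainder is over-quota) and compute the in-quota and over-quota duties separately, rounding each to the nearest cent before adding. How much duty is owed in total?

€92,766.18

Line 1 (8576.12, Galius, 5,964 kg, €877,065.84):
Code 8576.12 is under a tariff-rate quota (threshold 3,199 kg). In-quota: 3,199 kg at 2%; over-quota: 2,765 kg at 20.5%.
Pro-rata value split: in-quota = €877,065.84 × 3,199/5,964 = €470,444.94; over-quota = €877,065.84 − €470,444.94 = €406,620.90.
In-quota duty = €470,444.94 × 2% = €9,408.90. Over-quota duty = €406,620.90 × 20.5% = €83,357.28.
Line duty = €9,408.90 + €83,357.28 = €92,766.18.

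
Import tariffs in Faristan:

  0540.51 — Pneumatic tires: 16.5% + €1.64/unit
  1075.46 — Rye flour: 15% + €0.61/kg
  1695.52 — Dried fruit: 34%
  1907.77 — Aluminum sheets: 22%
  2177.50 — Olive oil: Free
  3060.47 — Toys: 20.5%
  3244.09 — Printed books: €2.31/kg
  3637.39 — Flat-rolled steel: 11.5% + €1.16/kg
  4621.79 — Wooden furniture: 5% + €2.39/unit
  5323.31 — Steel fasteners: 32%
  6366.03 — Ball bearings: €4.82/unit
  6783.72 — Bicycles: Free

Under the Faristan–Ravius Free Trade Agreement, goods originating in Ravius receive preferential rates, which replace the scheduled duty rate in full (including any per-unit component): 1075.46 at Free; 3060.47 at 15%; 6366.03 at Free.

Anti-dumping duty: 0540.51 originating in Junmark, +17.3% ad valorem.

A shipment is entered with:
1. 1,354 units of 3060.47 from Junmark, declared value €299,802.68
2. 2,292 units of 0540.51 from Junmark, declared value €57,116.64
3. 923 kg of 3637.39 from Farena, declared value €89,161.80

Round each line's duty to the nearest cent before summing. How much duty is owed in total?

€95,848.14

Line 1 (3060.47, Junmark, 1,354 units, €299,802.68):
Base rate for 3060.47 is 20.5%.
3060.47 has an FTA preferential rate, but origin Junmark is not Ravius; base rate stands.
Duty = €299,802.68 × 20.5% = €61,459.55.
Line 2 (0540.51, Junmark, 2,292 units, €57,116.64):
Base rate for 0540.51 is 16.5% + €1.64/unit.
Additional duty on 0540.51 from Junmark: +17.3%. Applied ad valorem rate: 16.5% + 17.3% = 33.8%.
Duty = €57,116.64 × 33.8% + 2,292 × €1.64 = €23,064.30.
Line 3 (3637.39, Farena, 923 kg, €89,161.80):
Base rate for 3637.39 is 11.5% + €1.16/kg.
Duty = €89,161.80 × 11.5% + 923 × €1.16 = €11,324.29.
Total = €61,459.55 + €23,064.30 + €11,324.29 = €95,848.14.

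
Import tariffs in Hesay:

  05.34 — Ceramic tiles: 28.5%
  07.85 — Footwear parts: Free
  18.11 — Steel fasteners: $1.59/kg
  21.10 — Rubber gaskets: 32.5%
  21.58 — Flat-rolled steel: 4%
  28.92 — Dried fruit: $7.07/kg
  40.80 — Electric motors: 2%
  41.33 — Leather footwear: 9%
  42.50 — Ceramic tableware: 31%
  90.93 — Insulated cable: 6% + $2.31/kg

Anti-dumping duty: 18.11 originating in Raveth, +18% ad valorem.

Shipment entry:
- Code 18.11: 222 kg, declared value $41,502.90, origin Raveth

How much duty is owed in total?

$7,823.50

Line 1 (18.11, Raveth, 222 kg, $41,502.90):
Base rate for 18.11 is $1.59/kg.
Additional duty on 18.11 from Raveth: +18% ad valorem. Applied ad valorem rate = 18%.
Duty = $41,502.90 × 18% + 222 × $1.59 = $7,823.50.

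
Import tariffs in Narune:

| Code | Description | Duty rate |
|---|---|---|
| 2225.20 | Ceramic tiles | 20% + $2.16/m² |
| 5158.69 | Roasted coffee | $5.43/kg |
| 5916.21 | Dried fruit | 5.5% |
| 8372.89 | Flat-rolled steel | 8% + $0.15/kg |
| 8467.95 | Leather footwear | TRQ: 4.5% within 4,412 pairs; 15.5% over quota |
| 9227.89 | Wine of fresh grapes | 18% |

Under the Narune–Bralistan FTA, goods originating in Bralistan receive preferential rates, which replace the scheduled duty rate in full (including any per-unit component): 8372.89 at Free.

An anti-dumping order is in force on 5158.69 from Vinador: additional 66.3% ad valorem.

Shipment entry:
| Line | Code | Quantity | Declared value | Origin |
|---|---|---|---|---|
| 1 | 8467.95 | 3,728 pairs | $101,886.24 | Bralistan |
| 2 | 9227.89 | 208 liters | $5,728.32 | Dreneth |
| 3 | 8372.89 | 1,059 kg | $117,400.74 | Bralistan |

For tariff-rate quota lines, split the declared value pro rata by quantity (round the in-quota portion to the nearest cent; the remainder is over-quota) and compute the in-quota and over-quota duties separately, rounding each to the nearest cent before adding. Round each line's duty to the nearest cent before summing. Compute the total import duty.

$5,615.98

Line 1 (8467.95, Bralistan, 3,728 pairs, $101,886.24):
Code 8467.95 is under a tariff-rate quota (threshold 4,412 pairs). Quantity 3,728 pairs is within the quota, so the in-quota rate 4.5% applies to the full value.
Duty = $101,886.24 × 4.5% = $4,584.88.
Line 2 (9227.89, Dreneth, 208 liters, $5,728.32):
Base rate for 9227.89 is 18%.
Duty = $5,728.32 × 18% = $1,031.10.
Line 3 (8372.89, Bralistan, 1,059 kg, $117,400.74):
Base rate for 8372.89 is 8% + $0.15/kg.
Origin Bralistan qualifies under the Narune–Bralistan agreement and 8372.89 is covered: preferential rate Free applies instead.
Duty = $117,400.74 × 0% = $0.00.
Total = $4,584.88 + $1,031.10 + $0.00 = $5,615.98.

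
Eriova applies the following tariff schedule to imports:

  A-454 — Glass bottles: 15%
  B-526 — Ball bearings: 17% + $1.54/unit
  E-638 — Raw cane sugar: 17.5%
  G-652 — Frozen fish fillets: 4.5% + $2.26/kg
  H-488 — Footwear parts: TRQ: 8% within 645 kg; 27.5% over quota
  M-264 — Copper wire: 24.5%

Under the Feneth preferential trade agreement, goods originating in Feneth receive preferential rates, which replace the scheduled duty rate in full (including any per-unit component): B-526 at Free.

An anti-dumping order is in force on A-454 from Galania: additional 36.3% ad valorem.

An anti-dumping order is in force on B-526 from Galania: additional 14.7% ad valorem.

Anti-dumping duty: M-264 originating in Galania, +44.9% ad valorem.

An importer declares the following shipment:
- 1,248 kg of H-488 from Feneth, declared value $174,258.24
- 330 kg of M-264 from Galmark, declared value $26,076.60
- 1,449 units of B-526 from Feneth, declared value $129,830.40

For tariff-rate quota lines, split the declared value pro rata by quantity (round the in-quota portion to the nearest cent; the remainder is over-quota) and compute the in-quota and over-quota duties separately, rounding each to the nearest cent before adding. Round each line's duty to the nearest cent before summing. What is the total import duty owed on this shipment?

Line 1 (H-488, Feneth, 1,248 kg, $174,258.24):
Code H-488 is under a tariff-rate quota (threshold 645 kg). In-quota: 645 kg at 8%; over-quota: 603 kg at 27.5%.
Pro-rata value split: in-quota = $174,258.24 × 645/1,248 = $90,061.35; over-quota = $174,258.24 − $90,061.35 = $84,196.89.
In-quota duty = $90,061.35 × 8% = $7,204.91. Over-quota duty = $84,196.89 × 27.5% = $23,154.14.
Line duty = $7,204.91 + $23,154.14 = $30,359.05.
Line 2 (M-264, Galmark, 330 kg, $26,076.60):
Base rate for M-264 is 24.5%.
The additional-duty order on M-264 targets Galania, not Galmark; it does not apply.
Duty = $26,076.60 × 24.5% = $6,388.77.
Line 3 (B-526, Feneth, 1,449 units, $129,830.40):
Base rate for B-526 is 17% + $1.54/unit.
Origin Feneth qualifies under the Eriova–Feneth agreement and B-526 is covered: preferential rate Free applies instead.
The additional-duty order on B-526 targets Galania, not Feneth; it does not apply.
Duty = $129,830.40 × 0% = $0.00.
Total = $30,359.05 + $6,388.77 + $0.00 = $36,747.82.

$36,747.82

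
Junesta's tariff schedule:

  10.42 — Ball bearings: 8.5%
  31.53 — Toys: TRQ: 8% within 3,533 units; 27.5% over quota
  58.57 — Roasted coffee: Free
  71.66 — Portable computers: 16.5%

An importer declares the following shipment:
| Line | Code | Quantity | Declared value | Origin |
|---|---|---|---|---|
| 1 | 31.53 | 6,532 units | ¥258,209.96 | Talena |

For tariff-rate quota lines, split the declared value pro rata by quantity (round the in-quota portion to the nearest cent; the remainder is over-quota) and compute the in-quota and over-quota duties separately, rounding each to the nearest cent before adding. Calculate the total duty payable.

Line 1 (31.53, Talena, 6,532 units, ¥258,209.96):
Code 31.53 is under a tariff-rate quota (threshold 3,533 units). In-quota: 3,533 units at 8%; over-quota: 2,999 units at 27.5%.
Pro-rata value split: in-quota = ¥258,209.96 × 3,533/6,532 = ¥139,659.49; over-quota = ¥258,209.96 − ¥139,659.49 = ¥118,550.47.
In-quota duty = ¥139,659.49 × 8% = ¥11,172.76. Over-quota duty = ¥118,550.47 × 27.5% = ¥32,601.38.
Line duty = ¥11,172.76 + ¥32,601.38 = ¥43,774.14.

¥43,774.14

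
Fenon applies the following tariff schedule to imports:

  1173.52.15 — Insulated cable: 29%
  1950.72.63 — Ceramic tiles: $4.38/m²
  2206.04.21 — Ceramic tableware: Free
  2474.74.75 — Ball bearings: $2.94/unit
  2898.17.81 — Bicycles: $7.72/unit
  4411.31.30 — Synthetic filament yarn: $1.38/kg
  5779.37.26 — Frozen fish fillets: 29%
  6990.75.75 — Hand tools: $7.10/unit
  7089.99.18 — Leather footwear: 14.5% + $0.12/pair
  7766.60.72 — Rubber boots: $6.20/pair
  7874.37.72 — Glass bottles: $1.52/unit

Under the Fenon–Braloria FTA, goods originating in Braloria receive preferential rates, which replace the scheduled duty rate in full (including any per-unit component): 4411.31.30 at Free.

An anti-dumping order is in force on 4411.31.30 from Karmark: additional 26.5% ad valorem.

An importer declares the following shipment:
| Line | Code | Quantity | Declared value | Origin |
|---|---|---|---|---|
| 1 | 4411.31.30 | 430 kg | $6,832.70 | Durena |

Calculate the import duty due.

Line 1 (4411.31.30, Durena, 430 kg, $6,832.70):
Base rate for 4411.31.30 is $1.38/kg.
4411.31.30 has an FTA preferential rate, but origin Durena is not Braloria; base rate stands.
The additional-duty order on 4411.31.30 targets Karmark, not Durena; it does not apply.
Duty = 430 × $1.38 = $593.40.

$593.40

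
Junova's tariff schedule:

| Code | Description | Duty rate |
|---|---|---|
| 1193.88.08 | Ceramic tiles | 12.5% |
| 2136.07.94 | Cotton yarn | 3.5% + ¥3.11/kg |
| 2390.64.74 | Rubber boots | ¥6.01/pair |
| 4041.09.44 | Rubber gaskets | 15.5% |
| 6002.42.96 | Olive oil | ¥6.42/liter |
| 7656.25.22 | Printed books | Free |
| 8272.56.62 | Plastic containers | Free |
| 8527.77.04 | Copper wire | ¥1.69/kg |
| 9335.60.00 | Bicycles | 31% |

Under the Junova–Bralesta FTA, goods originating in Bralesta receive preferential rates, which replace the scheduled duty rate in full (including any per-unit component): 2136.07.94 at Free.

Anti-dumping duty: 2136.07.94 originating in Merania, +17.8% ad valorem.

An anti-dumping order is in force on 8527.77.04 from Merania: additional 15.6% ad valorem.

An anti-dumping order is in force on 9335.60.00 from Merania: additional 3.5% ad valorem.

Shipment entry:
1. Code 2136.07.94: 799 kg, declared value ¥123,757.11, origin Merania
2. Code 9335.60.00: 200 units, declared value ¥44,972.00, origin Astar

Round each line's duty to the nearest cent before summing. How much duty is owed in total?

Line 1 (2136.07.94, Merania, 799 kg, ¥123,757.11):
Base rate for 2136.07.94 is 3.5% + ¥3.11/kg.
2136.07.94 has an FTA preferential rate, but origin Merania is not Bralesta; base rate stands.
Additional duty on 2136.07.94 from Merania: +17.8%. Applied ad valorem rate: 3.5% + 17.8% = 21.3%.
Duty = ¥123,757.11 × 21.3% + 799 × ¥3.11 = ¥28,845.15.
Line 2 (9335.60.00, Astar, 200 units, ¥44,972.00):
Base rate for 9335.60.00 is 31%.
The additional-duty order on 9335.60.00 targets Merania, not Astar; it does not apply.
Duty = ¥44,972.00 × 31% = ¥13,941.32.
Total = ¥28,845.15 + ¥13,941.32 = ¥42,786.47.

¥42,786.47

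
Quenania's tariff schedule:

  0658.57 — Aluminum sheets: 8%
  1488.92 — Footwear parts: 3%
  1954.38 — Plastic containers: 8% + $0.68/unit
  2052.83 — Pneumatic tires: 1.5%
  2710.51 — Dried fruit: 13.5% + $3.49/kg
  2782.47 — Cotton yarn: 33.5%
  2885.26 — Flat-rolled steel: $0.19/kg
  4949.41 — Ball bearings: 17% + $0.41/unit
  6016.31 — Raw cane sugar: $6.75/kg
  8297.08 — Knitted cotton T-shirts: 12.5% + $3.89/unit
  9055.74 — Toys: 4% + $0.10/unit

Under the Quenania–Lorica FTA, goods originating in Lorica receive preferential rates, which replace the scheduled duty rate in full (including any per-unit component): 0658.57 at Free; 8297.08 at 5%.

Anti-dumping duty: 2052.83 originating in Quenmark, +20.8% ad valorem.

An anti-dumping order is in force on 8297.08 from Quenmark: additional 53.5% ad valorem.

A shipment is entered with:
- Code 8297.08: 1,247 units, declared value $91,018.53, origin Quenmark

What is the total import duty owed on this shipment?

$64,923.06

Line 1 (8297.08, Quenmark, 1,247 units, $91,018.53):
Base rate for 8297.08 is 12.5% + $3.89/unit.
8297.08 has an FTA preferential rate, but origin Quenmark is not Lorica; base rate stands.
Additional duty on 8297.08 from Quenmark: +53.5%. Applied ad valorem rate: 12.5% + 53.5% = 66%.
Duty = $91,018.53 × 66% + 1,247 × $3.89 = $64,923.06.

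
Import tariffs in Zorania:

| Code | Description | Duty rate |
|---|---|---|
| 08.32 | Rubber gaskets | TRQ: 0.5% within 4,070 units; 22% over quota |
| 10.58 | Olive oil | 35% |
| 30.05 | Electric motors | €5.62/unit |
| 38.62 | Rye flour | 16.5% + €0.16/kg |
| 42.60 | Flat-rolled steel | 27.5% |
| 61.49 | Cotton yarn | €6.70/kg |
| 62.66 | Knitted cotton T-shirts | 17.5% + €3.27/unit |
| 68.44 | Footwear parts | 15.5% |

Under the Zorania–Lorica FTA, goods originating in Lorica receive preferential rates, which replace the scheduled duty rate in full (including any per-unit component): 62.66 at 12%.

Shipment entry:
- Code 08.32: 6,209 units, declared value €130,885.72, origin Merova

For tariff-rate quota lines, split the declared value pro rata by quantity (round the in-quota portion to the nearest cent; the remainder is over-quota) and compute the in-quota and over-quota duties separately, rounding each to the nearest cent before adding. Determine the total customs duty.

Line 1 (08.32, Merova, 6,209 units, €130,885.72):
Code 08.32 is under a tariff-rate quota (threshold 4,070 units). In-quota: 4,070 units at 0.5%; over-quota: 2,139 units at 22%.
Pro-rata value split: in-quota = €130,885.72 × 4,070/6,209 = €85,795.60; over-quota = €130,885.72 − €85,795.60 = €45,090.12.
In-quota duty = €85,795.60 × 0.5% = €428.98. Over-quota duty = €45,090.12 × 22% = €9,919.83.
Line duty = €428.98 + €9,919.83 = €10,348.81.

€10,348.81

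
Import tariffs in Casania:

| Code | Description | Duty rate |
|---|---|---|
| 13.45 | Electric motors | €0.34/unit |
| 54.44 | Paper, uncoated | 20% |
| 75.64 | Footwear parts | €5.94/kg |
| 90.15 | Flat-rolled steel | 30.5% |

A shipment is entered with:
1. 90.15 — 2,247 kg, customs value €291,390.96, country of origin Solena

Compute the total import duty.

Line 1 (90.15, Solena, 2,247 kg, €291,390.96):
Base rate for 90.15 is 30.5%.
Duty = €291,390.96 × 30.5% = €88,874.24.

€88,874.24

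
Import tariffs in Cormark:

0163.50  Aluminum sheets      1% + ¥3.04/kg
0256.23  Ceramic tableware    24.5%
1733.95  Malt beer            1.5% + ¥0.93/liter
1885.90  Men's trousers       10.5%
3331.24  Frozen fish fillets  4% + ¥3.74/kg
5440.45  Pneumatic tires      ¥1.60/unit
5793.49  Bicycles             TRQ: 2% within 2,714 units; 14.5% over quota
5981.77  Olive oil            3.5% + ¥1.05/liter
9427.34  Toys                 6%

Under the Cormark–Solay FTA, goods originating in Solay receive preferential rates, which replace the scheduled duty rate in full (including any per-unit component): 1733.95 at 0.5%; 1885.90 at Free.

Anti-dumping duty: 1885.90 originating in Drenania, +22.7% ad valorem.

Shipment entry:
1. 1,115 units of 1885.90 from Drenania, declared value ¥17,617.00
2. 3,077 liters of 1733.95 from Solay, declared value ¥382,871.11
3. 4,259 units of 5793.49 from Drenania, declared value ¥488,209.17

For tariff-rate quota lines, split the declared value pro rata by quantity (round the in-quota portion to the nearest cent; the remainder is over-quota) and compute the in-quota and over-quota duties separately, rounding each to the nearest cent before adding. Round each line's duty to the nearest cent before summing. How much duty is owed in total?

¥39,665.31

Line 1 (1885.90, Drenania, 1,115 units, ¥17,617.00):
Base rate for 1885.90 is 10.5%.
1885.90 has an FTA preferential rate, but origin Drenania is not Solay; base rate stands.
Additional duty on 1885.90 from Drenania: +22.7%. Applied ad valorem rate: 10.5% + 22.7% = 33.2%.
Duty = ¥17,617.00 × 33.2% = ¥5,848.84.
Line 2 (1733.95, Solay, 3,077 liters, ¥382,871.11):
Base rate for 1733.95 is 1.5% + ¥0.93/liter.
Origin Solay qualifies under the Cormark–Solay agreement and 1733.95 is covered: preferential rate 0.5% applies instead.
Duty = ¥382,871.11 × 0.5% = ¥1,914.36.
Line 3 (5793.49, Drenania, 4,259 units, ¥488,209.17):
Code 5793.49 is under a tariff-rate quota (threshold 2,714 units). In-quota: 2,714 units at 2%; over-quota: 1,545 units at 14.5%.
Pro-rata value split: in-quota = ¥488,209.17 × 2,714/4,259 = ¥311,105.82; over-quota = ¥488,209.17 − ¥311,105.82 = ¥177,103.35.
In-quota duty = ¥311,105.82 × 2% = ¥6,222.12. Over-quota duty = ¥177,103.35 × 14.5% = ¥25,679.99.
Line duty = ¥6,222.12 + ¥25,679.99 = ¥31,902.11.
Total = ¥5,848.84 + ¥1,914.36 + ¥31,902.11 = ¥39,665.31.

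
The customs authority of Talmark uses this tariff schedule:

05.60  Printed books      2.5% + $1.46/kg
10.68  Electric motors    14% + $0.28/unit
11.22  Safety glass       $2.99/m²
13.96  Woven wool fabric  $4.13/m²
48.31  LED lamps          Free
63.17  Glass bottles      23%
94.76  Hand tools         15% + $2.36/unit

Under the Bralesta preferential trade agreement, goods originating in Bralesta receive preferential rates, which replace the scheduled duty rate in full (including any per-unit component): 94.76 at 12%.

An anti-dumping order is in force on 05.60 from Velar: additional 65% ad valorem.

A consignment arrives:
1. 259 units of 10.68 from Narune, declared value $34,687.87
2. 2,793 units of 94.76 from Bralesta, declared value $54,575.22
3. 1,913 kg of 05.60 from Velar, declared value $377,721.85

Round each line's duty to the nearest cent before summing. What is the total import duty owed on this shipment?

Line 1 (10.68, Narune, 259 units, $34,687.87):
Base rate for 10.68 is 14% + $0.28/unit.
Duty = $34,687.87 × 14% + 259 × $0.28 = $4,928.82.
Line 2 (94.76, Bralesta, 2,793 units, $54,575.22):
Base rate for 94.76 is 15% + $2.36/unit.
Origin Bralesta qualifies under the Talmark–Bralesta agreement and 94.76 is covered: preferential rate 12% applies instead.
Duty = $54,575.22 × 12% = $6,549.03.
Line 3 (05.60, Velar, 1,913 kg, $377,721.85):
Base rate for 05.60 is 2.5% + $1.46/kg.
Additional duty on 05.60 from Velar: +65%. Applied ad valorem rate: 2.5% + 65% = 67.5%.
Duty = $377,721.85 × 67.5% + 1,913 × $1.46 = $257,755.23.
Total = $4,928.82 + $6,549.03 + $257,755.23 = $269,233.08.

$269,233.08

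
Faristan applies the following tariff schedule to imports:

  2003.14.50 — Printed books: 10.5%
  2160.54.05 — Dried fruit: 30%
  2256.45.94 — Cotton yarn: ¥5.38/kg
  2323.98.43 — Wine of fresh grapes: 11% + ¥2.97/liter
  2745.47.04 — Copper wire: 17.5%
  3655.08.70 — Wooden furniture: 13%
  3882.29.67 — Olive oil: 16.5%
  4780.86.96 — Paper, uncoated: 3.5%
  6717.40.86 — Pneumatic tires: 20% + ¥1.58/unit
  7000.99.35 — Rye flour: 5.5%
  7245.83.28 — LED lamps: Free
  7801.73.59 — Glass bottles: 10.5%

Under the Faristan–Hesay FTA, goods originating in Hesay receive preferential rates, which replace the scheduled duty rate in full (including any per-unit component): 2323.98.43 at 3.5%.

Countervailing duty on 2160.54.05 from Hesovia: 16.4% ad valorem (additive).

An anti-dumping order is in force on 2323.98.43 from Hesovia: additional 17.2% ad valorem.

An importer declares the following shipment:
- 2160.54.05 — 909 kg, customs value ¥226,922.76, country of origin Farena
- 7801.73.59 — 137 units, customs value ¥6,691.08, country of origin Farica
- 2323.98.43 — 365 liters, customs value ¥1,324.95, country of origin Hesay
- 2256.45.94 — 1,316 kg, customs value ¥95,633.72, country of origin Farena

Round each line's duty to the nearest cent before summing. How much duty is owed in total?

¥75,905.84

Line 1 (2160.54.05, Farena, 909 kg, ¥226,922.76):
Base rate for 2160.54.05 is 30%.
The additional-duty order on 2160.54.05 targets Hesovia, not Farena; it does not apply.
Duty = ¥226,922.76 × 30% = ¥68,076.83.
Line 2 (7801.73.59, Farica, 137 units, ¥6,691.08):
Base rate for 7801.73.59 is 10.5%.
Duty = ¥6,691.08 × 10.5% = ¥702.56.
Line 3 (2323.98.43, Hesay, 365 liters, ¥1,324.95):
Base rate for 2323.98.43 is 11% + ¥2.97/liter.
Origin Hesay qualifies under the Faristan–Hesay agreement and 2323.98.43 is covered: preferential rate 3.5% applies instead.
The additional-duty order on 2323.98.43 targets Hesovia, not Hesay; it does not apply.
Duty = ¥1,324.95 × 3.5% = ¥46.37.
Line 4 (2256.45.94, Farena, 1,316 kg, ¥95,633.72):
Base rate for 2256.45.94 is ¥5.38/kg.
Duty = 1,316 × ¥5.38 = ¥7,080.08.
Total = ¥68,076.83 + ¥702.56 + ¥46.37 + ¥7,080.08 = ¥75,905.84.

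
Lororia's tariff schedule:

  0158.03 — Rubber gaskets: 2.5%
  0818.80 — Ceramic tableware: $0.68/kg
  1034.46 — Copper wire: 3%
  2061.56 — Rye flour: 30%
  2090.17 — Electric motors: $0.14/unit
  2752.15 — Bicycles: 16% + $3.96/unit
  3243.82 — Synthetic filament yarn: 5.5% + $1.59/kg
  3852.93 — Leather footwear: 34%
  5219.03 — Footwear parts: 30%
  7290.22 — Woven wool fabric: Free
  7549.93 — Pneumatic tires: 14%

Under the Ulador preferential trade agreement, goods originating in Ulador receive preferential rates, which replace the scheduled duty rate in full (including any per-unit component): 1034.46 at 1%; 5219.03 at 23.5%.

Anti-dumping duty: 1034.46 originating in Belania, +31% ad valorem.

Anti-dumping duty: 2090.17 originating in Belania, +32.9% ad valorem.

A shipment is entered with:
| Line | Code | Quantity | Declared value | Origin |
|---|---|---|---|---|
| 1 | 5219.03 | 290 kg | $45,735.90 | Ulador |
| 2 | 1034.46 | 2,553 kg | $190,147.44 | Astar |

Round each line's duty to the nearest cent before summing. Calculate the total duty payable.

$16,452.36

Line 1 (5219.03, Ulador, 290 kg, $45,735.90):
Base rate for 5219.03 is 30%.
Origin Ulador qualifies under the Lororia–Ulador agreement and 5219.03 is covered: preferential rate 23.5% applies instead.
Duty = $45,735.90 × 23.5% = $10,747.94.
Line 2 (1034.46, Astar, 2,553 kg, $190,147.44):
Base rate for 1034.46 is 3%.
1034.46 has an FTA preferential rate, but origin Astar is not Ulador; base rate stands.
The additional-duty order on 1034.46 targets Belania, not Astar; it does not apply.
Duty = $190,147.44 × 3% = $5,704.42.
Total = $10,747.94 + $5,704.42 = $16,452.36.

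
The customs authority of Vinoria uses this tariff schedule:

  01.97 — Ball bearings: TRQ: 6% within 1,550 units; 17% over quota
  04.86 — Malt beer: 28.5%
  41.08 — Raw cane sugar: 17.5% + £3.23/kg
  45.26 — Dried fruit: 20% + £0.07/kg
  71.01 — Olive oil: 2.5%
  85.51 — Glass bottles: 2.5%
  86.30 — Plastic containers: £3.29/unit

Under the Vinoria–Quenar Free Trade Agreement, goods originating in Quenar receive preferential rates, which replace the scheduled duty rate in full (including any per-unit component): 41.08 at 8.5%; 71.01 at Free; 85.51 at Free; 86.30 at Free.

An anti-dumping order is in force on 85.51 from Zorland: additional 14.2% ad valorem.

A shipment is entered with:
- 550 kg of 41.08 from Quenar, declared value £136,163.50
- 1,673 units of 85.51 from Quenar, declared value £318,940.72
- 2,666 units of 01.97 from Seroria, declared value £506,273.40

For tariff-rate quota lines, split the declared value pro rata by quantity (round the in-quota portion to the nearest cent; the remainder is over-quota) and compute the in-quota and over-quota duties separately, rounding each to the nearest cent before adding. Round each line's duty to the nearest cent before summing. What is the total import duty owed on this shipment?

Line 1 (41.08, Quenar, 550 kg, £136,163.50):
Base rate for 41.08 is 17.5% + £3.23/kg.
Origin Quenar qualifies under the Vinoria–Quenar agreement and 41.08 is covered: preferential rate 8.5% applies instead.
Duty = £136,163.50 × 8.5% = £11,573.90.
Line 2 (85.51, Quenar, 1,673 units, £318,940.72):
Base rate for 85.51 is 2.5%.
Origin Quenar qualifies under the Vinoria–Quenar agreement and 85.51 is covered: preferential rate Free applies instead.
The additional-duty order on 85.51 targets Zorland, not Quenar; it does not apply.
Duty = £318,940.72 × 0% = £0.00.
Line 3 (01.97, Seroria, 2,666 units, £506,273.40):
Code 01.97 is under a tariff-rate quota (threshold 1,550 units). In-quota: 1,550 units at 6%; over-quota: 1,116 units at 17%.
Pro-rata value split: in-quota = £506,273.40 × 1,550/2,666 = £294,345.00; over-quota = £506,273.40 − £294,345.00 = £211,928.40.
In-quota duty = £294,345.00 × 6% = £17,660.70. Over-quota duty = £211,928.40 × 17% = £36,027.83.
Line duty = £17,660.70 + £36,027.83 = £53,688.53.
Total = £11,573.90 + £0.00 + £53,688.53 = £65,262.43.

£65,262.43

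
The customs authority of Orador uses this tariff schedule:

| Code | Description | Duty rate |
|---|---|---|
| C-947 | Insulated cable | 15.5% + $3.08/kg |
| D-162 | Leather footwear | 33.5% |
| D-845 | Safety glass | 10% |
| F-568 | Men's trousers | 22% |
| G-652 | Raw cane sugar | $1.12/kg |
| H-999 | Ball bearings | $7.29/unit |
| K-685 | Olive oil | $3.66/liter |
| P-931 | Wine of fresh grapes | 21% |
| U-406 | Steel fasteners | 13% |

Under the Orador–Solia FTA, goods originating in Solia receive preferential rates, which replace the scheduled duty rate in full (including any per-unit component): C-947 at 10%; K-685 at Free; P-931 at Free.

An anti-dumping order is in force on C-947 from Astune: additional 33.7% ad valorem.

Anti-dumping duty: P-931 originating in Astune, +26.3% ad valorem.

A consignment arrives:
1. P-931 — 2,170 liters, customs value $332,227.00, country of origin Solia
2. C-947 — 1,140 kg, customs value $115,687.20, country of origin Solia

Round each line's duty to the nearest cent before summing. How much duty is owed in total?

Line 1 (P-931, Solia, 2,170 liters, $332,227.00):
Base rate for P-931 is 21%.
Origin Solia qualifies under the Orador–Solia agreement and P-931 is covered: preferential rate Free applies instead.
The additional-duty order on P-931 targets Astune, not Solia; it does not apply.
Duty = $332,227.00 × 0% = $0.00.
Line 2 (C-947, Solia, 1,140 kg, $115,687.20):
Base rate for C-947 is 15.5% + $3.08/kg.
Origin Solia qualifies under the Orador–Solia agreement and C-947 is covered: preferential rate 10% applies instead.
The additional-duty order on C-947 targets Astune, not Solia; it does not apply.
Duty = $115,687.20 × 10% = $11,568.72.
Total = $0.00 + $11,568.72 = $11,568.72.

$11,568.72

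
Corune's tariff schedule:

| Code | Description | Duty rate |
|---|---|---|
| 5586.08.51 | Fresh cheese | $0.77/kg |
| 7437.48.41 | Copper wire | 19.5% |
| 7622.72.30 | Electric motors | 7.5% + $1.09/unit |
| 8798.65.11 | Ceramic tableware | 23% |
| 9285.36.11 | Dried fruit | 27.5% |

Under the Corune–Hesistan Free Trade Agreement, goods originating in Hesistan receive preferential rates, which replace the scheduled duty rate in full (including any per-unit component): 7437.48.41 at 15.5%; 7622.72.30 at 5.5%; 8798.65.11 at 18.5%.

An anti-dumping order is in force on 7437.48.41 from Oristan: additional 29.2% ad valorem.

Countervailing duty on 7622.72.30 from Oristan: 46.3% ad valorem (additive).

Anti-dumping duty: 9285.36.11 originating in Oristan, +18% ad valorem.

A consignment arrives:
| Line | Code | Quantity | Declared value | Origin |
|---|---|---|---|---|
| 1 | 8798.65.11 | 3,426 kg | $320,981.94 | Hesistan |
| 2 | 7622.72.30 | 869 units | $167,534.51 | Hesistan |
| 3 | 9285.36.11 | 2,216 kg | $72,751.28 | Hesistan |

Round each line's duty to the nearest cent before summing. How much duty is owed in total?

$88,602.66

Line 1 (8798.65.11, Hesistan, 3,426 kg, $320,981.94):
Base rate for 8798.65.11 is 23%.
Origin Hesistan qualifies under the Corune–Hesistan agreement and 8798.65.11 is covered: preferential rate 18.5% applies instead.
Duty = $320,981.94 × 18.5% = $59,381.66.
Line 2 (7622.72.30, Hesistan, 869 units, $167,534.51):
Base rate for 7622.72.30 is 7.5% + $1.09/unit.
Origin Hesistan qualifies under the Corune–Hesistan agreement and 7622.72.30 is covered: preferential rate 5.5% applies instead.
The additional-duty order on 7622.72.30 targets Oristan, not Hesistan; it does not apply.
Duty = $167,534.51 × 5.5% = $9,214.40.
Line 3 (9285.36.11, Hesistan, 2,216 kg, $72,751.28):
Base rate for 9285.36.11 is 27.5%.
Origin Hesistan is the FTA partner but 9285.36.11 is not on the preference list; base rate stands.
The additional-duty order on 9285.36.11 targets Oristan, not Hesistan; it does not apply.
Duty = $72,751.28 × 27.5% = $20,006.60.
Total = $59,381.66 + $9,214.40 + $20,006.60 = $88,602.66.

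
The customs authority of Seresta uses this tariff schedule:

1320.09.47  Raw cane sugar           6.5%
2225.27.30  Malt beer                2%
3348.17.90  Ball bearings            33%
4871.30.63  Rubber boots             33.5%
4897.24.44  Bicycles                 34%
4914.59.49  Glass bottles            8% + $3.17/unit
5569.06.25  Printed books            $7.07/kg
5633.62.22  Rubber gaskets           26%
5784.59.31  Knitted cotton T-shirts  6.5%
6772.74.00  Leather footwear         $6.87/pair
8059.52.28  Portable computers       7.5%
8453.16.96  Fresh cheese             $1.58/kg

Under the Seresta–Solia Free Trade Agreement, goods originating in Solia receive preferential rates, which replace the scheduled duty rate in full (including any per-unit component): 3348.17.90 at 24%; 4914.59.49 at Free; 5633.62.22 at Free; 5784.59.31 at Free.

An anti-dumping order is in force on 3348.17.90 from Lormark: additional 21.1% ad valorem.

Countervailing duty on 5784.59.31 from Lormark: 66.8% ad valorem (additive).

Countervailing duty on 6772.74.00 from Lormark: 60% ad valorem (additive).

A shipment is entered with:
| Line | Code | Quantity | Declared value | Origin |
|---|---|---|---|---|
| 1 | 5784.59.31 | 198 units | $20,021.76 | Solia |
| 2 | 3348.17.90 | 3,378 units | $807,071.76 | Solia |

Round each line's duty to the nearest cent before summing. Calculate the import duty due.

Line 1 (5784.59.31, Solia, 198 units, $20,021.76):
Base rate for 5784.59.31 is 6.5%.
Origin Solia qualifies under the Seresta–Solia agreement and 5784.59.31 is covered: preferential rate Free applies instead.
The additional-duty order on 5784.59.31 targets Lormark, not Solia; it does not apply.
Duty = $20,021.76 × 0% = $0.00.
Line 2 (3348.17.90, Solia, 3,378 units, $807,071.76):
Base rate for 3348.17.90 is 33%.
Origin Solia qualifies under the Seresta–Solia agreement and 3348.17.90 is covered: preferential rate 24% applies instead.
The additional-duty order on 3348.17.90 targets Lormark, not Solia; it does not apply.
Duty = $807,071.76 × 24% = $193,697.22.
Total = $0.00 + $193,697.22 = $193,697.22.

$193,697.22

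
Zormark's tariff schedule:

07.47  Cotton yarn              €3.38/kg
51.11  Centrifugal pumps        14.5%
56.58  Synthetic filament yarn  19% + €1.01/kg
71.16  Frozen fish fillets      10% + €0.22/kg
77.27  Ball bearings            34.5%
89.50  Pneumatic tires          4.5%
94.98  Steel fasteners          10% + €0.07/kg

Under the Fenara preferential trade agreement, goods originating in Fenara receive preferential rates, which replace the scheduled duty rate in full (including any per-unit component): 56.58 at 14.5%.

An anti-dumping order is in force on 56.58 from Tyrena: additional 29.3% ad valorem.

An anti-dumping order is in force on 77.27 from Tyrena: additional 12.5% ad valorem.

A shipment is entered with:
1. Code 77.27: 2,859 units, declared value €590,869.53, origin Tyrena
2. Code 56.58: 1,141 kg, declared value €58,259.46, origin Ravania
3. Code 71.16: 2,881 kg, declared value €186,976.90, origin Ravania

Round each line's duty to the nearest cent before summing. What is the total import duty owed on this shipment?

€309,261.90

Line 1 (77.27, Tyrena, 2,859 units, €590,869.53):
Base rate for 77.27 is 34.5%.
Additional duty on 77.27 from Tyrena: +12.5%. Applied ad valorem rate: 34.5% + 12.5% = 47%.
Duty = €590,869.53 × 47% = €277,708.68.
Line 2 (56.58, Ravania, 1,141 kg, €58,259.46):
Base rate for 56.58 is 19% + €1.01/kg.
56.58 has an FTA preferential rate, but origin Ravania is not Fenara; base rate stands.
The additional-duty order on 56.58 targets Tyrena, not Ravania; it does not apply.
Duty = €58,259.46 × 19% + 1,141 × €1.01 = €12,221.71.
Line 3 (71.16, Ravania, 2,881 kg, €186,976.90):
Base rate for 71.16 is 10% + €0.22/kg.
Duty = €186,976.90 × 10% + 2,881 × €0.22 = €19,331.51.
Total = €277,708.68 + €12,221.71 + €19,331.51 = €309,261.90.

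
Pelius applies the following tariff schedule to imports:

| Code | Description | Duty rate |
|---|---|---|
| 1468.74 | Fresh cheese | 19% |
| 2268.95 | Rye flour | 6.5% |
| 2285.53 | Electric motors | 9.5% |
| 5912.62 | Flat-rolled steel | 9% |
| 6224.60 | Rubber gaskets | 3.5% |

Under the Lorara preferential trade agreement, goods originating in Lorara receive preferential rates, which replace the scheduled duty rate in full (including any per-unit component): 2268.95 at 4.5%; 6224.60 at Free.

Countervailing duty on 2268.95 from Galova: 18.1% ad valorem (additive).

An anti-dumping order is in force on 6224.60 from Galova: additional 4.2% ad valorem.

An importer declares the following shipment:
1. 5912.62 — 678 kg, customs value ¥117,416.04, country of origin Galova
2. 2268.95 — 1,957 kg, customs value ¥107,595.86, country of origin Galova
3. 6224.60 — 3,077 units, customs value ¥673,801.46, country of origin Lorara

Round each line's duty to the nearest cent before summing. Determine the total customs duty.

¥37,036.02

Line 1 (5912.62, Galova, 678 kg, ¥117,416.04):
Base rate for 5912.62 is 9%.
Duty = ¥117,416.04 × 9% = ¥10,567.44.
Line 2 (2268.95, Galova, 1,957 kg, ¥107,595.86):
Base rate for 2268.95 is 6.5%.
2268.95 has an FTA preferential rate, but origin Galova is not Lorara; base rate stands.
Additional duty on 2268.95 from Galova: +18.1%. Applied ad valorem rate: 6.5% + 18.1% = 24.6%.
Duty = ¥107,595.86 × 24.6% = ¥26,468.58.
Line 3 (6224.60, Lorara, 3,077 units, ¥673,801.46):
Base rate for 6224.60 is 3.5%.
Origin Lorara qualifies under the Pelius–Lorara agreement and 6224.60 is covered: preferential rate Free applies instead.
The additional-duty order on 6224.60 targets Galova, not Lorara; it does not apply.
Duty = ¥673,801.46 × 0% = ¥0.00.
Total = ¥10,567.44 + ¥26,468.58 + ¥0.00 = ¥37,036.02.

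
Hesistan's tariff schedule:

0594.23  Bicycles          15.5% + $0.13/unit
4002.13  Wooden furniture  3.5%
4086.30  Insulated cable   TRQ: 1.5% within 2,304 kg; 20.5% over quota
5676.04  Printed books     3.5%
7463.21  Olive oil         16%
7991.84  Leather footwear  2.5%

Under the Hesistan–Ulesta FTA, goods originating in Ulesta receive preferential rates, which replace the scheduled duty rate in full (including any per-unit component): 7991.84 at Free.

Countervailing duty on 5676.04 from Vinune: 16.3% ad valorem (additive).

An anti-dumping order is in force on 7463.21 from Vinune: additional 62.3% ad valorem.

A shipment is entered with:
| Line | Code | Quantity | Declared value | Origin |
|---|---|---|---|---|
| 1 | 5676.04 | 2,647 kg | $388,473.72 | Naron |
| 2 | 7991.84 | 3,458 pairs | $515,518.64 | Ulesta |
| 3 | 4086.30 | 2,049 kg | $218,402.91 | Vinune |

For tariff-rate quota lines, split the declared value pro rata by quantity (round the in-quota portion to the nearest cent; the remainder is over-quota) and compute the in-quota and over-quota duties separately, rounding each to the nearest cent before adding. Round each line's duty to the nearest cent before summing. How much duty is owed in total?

Line 1 (5676.04, Naron, 2,647 kg, $388,473.72):
Base rate for 5676.04 is 3.5%.
The additional-duty order on 5676.04 targets Vinune, not Naron; it does not apply.
Duty = $388,473.72 × 3.5% = $13,596.58.
Line 2 (7991.84, Ulesta, 3,458 pairs, $515,518.64):
Base rate for 7991.84 is 2.5%.
Origin Ulesta qualifies under the Hesistan–Ulesta agreement and 7991.84 is covered: preferential rate Free applies instead.
Duty = $515,518.64 × 0% = $0.00.
Line 3 (4086.30, Vinune, 2,049 kg, $218,402.91):
Code 4086.30 is under a tariff-rate quota (threshold 2,304 kg). Quantity 2,049 kg is within the quota, so the in-quota rate 1.5% applies to the full value.
Duty = $218,402.91 × 1.5% = $3,276.04.
Total = $13,596.58 + $0.00 + $3,276.04 = $16,872.62.

$16,872.62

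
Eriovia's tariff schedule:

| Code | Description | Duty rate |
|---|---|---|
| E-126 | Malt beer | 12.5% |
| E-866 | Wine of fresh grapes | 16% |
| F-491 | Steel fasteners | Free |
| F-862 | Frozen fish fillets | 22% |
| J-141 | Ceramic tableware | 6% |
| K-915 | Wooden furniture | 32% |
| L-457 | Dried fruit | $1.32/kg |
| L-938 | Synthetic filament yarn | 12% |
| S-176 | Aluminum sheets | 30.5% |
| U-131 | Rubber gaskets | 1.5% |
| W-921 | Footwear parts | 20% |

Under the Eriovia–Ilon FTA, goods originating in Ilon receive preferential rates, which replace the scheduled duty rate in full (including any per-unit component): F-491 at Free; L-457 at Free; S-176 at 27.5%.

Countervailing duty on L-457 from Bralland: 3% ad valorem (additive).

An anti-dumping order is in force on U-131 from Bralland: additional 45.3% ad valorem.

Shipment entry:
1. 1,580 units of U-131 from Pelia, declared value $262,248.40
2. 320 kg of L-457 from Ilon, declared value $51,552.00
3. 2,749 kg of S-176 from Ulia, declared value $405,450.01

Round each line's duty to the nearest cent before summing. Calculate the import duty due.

Line 1 (U-131, Pelia, 1,580 units, $262,248.40):
Base rate for U-131 is 1.5%.
The additional-duty order on U-131 targets Bralland, not Pelia; it does not apply.
Duty = $262,248.40 × 1.5% = $3,933.73.
Line 2 (L-457, Ilon, 320 kg, $51,552.00):
Base rate for L-457 is $1.32/kg.
Origin Ilon qualifies under the Eriovia–Ilon agreement and L-457 is covered: preferential rate Free applies instead.
The additional-duty order on L-457 targets Bralland, not Ilon; it does not apply.
Duty = $51,552.00 × 0% = $0.00.
Line 3 (S-176, Ulia, 2,749 kg, $405,450.01):
Base rate for S-176 is 30.5%.
S-176 has an FTA preferential rate, but origin Ulia is not Ilon; base rate stands.
Duty = $405,450.01 × 30.5% = $123,662.25.
Total = $3,933.73 + $0.00 + $123,662.25 = $127,595.98.

$127,595.98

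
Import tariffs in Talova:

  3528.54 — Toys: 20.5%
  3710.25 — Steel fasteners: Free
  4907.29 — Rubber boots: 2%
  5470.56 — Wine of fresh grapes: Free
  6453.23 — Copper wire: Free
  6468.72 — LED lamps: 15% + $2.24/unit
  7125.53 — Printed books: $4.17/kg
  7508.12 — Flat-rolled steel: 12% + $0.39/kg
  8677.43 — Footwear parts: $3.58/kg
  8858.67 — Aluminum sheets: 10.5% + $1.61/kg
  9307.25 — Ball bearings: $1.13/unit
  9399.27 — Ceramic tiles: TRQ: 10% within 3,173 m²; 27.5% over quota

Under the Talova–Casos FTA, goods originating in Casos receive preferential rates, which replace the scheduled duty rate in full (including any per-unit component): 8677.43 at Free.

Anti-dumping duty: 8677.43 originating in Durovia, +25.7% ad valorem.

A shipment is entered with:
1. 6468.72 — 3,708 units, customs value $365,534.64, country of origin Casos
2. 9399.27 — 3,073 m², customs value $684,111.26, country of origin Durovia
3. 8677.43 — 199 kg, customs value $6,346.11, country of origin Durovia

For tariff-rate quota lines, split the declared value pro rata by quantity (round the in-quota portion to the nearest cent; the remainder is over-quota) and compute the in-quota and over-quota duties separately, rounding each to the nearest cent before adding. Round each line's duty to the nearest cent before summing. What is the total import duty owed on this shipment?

Line 1 (6468.72, Casos, 3,708 units, $365,534.64):
Base rate for 6468.72 is 15% + $2.24/unit.
Origin Casos is the FTA partner but 6468.72 is not on the preference list; base rate stands.
Duty = $365,534.64 × 15% + 3,708 × $2.24 = $63,136.12.
Line 2 (9399.27, Durovia, 3,073 m², $684,111.26):
Code 9399.27 is under a tariff-rate quota (threshold 3,173 m²). Quantity 3,073 m² is within the quota, so the in-quota rate 10% applies to the full value.
Duty = $684,111.26 × 10% = $68,411.13.
Line 3 (8677.43, Durovia, 199 kg, $6,346.11):
Base rate for 8677.43 is $3.58/kg.
8677.43 has an FTA preferential rate, but origin Durovia is not Casos; base rate stands.
Additional duty on 8677.43 from Durovia: +25.7% ad valorem. Applied ad valorem rate = 25.7%.
Duty = $6,346.11 × 25.7% + 199 × $3.58 = $2,343.37.
Total = $63,136.12 + $68,411.13 + $2,343.37 = $133,890.62.

$133,890.62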